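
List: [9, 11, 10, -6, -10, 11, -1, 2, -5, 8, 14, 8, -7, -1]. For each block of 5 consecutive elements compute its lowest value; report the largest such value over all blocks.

-5

(9, 11, 10, -6, -10) → min -10
(11, 10, -6, -10, 11) → min -10
(10, -6, -10, 11, -1) → min -10
(-6, -10, 11, -1, 2) → min -10
(-10, 11, -1, 2, -5) → min -10
(11, -1, 2, -5, 8) → min -5
(-1, 2, -5, 8, 14) → min -5
(2, -5, 8, 14, 8) → min -5
(-5, 8, 14, 8, -7) → min -7
(8, 14, 8, -7, -1) → min -7
Largest of these is -5.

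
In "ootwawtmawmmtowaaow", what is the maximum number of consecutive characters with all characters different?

5

[o] len 1
[o] len 1
[o, t] len 2
[o, t, w] len 3
[o, t, w, a] len 4
[a, w] len 2
[a, w, t] len 3
[a, w, t, m] len 4
[w, t, m, a] len 4
[t, m, a, w] len 4
[a, w, m] len 3
[m] len 1
[m, t] len 2
[m, t, o] len 3
[m, t, o, w] len 4
[m, t, o, w, a] len 5
[a] len 1
[a, o] len 2
[a, o, w] len 3
Longest all-distinct length: 5.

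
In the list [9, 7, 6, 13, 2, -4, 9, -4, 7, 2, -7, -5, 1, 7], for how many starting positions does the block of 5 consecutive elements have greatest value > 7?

(9, 7, 6, 13, 2) → max 13  > 7 ✓
(7, 6, 13, 2, -4) → max 13  > 7 ✓
(6, 13, 2, -4, 9) → max 13  > 7 ✓
(13, 2, -4, 9, -4) → max 13  > 7 ✓
(2, -4, 9, -4, 7) → max 9  > 7 ✓
(-4, 9, -4, 7, 2) → max 9  > 7 ✓
(9, -4, 7, 2, -7) → max 9  > 7 ✓
(-4, 7, 2, -7, -5) → max 7
(7, 2, -7, -5, 1) → max 7
(2, -7, -5, 1, 7) → max 7
7 windows satisfy the condition.

7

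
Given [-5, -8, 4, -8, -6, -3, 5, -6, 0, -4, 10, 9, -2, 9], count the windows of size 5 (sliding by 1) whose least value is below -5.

[-5, -8, 4, -8, -6] → min -8  < -5 ✓
[-8, 4, -8, -6, -3] → min -8  < -5 ✓
[4, -8, -6, -3, 5] → min -8  < -5 ✓
[-8, -6, -3, 5, -6] → min -8  < -5 ✓
[-6, -3, 5, -6, 0] → min -6  < -5 ✓
[-3, 5, -6, 0, -4] → min -6  < -5 ✓
[5, -6, 0, -4, 10] → min -6  < -5 ✓
[-6, 0, -4, 10, 9] → min -6  < -5 ✓
[0, -4, 10, 9, -2] → min -4
[-4, 10, 9, -2, 9] → min -4
8 windows satisfy the condition.

8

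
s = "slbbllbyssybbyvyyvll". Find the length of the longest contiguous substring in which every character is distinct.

4

[s] len 1
[s, l] len 2
[s, l, b] len 3
[b] len 1
[b, l] len 2
[l] len 1
[l, b] len 2
[l, b, y] len 3
[l, b, y, s] len 4
[s] len 1
[s, y] len 2
[s, y, b] len 3
[b] len 1
[b, y] len 2
[b, y, v] len 3
[v, y] len 2
[y] len 1
[y, v] len 2
[y, v, l] len 3
[l] len 1
Longest all-distinct length: 4.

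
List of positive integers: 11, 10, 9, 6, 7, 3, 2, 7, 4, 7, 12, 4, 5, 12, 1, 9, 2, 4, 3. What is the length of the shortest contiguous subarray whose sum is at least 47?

7

Extend right; whenever the sum reaches 47, record the length and shrink from the left:
add 11: running sum 11 < 47
add 10: running sum 21 < 47
add 9: running sum 30 < 47
add 6: running sum 36 < 47
add 7: running sum 43 < 47
add 3: running sum 46 < 47
end 6: [11, 10, 9, 6, 7, 3, 2] sum 48, len 7
end 7: [11, 10, 9, 6, 7, 3, 2, 7] sum 55, len 8
end 8: [10, 9, 6, 7, 3, 2, 7, 4] sum 48, len 8
end 9: [10, 9, 6, 7, 3, 2, 7, 4, 7] sum 55, len 9
end 10: [6, 7, 3, 2, 7, 4, 7, 12] sum 48, len 8
end 11: [6, 7, 3, 2, 7, 4, 7, 12, 4] sum 52, len 9
end 12: [7, 3, 2, 7, 4, 7, 12, 4, 5] sum 51, len 9
end 13: [7, 4, 7, 12, 4, 5, 12] sum 51, len 7
end 14: [7, 4, 7, 12, 4, 5, 12, 1] sum 52, len 8
end 15: [7, 12, 4, 5, 12, 1, 9] sum 50, len 7
end 16: [7, 12, 4, 5, 12, 1, 9, 2] sum 52, len 8
end 17: [12, 4, 5, 12, 1, 9, 2, 4] sum 49, len 8
end 18: [12, 4, 5, 12, 1, 9, 2, 4, 3] sum 52, len 9
Shortest qualifying length: 7.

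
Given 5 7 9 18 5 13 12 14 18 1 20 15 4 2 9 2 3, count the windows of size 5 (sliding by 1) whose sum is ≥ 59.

[5, 7, 9, 18, 5] → sum 44
[7, 9, 18, 5, 13] → sum 52
[9, 18, 5, 13, 12] → sum 57
[18, 5, 13, 12, 14] → sum 62  ≥ 59 ✓
[5, 13, 12, 14, 18] → sum 62  ≥ 59 ✓
[13, 12, 14, 18, 1] → sum 58
[12, 14, 18, 1, 20] → sum 65  ≥ 59 ✓
[14, 18, 1, 20, 15] → sum 68  ≥ 59 ✓
[18, 1, 20, 15, 4] → sum 58
[1, 20, 15, 4, 2] → sum 42
[20, 15, 4, 2, 9] → sum 50
[15, 4, 2, 9, 2] → sum 32
[4, 2, 9, 2, 3] → sum 20
4 windows satisfy the condition.

4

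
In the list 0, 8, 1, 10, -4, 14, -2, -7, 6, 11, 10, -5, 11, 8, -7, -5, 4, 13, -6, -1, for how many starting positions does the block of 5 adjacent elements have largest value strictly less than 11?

1

[0, 8, 1, 10, -4] → max 10  < 11 ✓
[8, 1, 10, -4, 14] → max 14
[1, 10, -4, 14, -2] → max 14
[10, -4, 14, -2, -7] → max 14
[-4, 14, -2, -7, 6] → max 14
[14, -2, -7, 6, 11] → max 14
[-2, -7, 6, 11, 10] → max 11
[-7, 6, 11, 10, -5] → max 11
[6, 11, 10, -5, 11] → max 11
[11, 10, -5, 11, 8] → max 11
[10, -5, 11, 8, -7] → max 11
[-5, 11, 8, -7, -5] → max 11
[11, 8, -7, -5, 4] → max 11
[8, -7, -5, 4, 13] → max 13
[-7, -5, 4, 13, -6] → max 13
[-5, 4, 13, -6, -1] → max 13
1 window satisfy the condition.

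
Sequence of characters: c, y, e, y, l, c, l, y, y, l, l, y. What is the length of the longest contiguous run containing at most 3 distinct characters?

add c: window [c] (1 distinct), len 1
add y: window [c, y] (2 distinct), len 2
add e: window [c, y, e] (3 distinct), len 3
add y: window [c, y, e, y] (3 distinct), len 4
add l: window [y, e, y, l] (3 distinct), len 4
add c: window [y, l, c] (3 distinct), len 3
add l: window [y, l, c, l] (3 distinct), len 4
add y: window [y, l, c, l, y] (3 distinct), len 5
add y: window [y, l, c, l, y, y] (3 distinct), len 6
add l: window [y, l, c, l, y, y, l] (3 distinct), len 7
add l: window [y, l, c, l, y, y, l, l] (3 distinct), len 8
add y: window [y, l, c, l, y, y, l, l, y] (3 distinct), len 9
Longest length with ≤3 distinct: 9.

9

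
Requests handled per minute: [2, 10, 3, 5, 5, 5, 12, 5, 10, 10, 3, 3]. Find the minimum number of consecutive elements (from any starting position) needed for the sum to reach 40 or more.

5

add 2: running sum 2 < 40
add 10: running sum 12 < 40
add 3: running sum 15 < 40
add 5: running sum 20 < 40
add 5: running sum 25 < 40
add 5: running sum 30 < 40
add 12: shortest ending here [10, 3, 5, 5, 5, 12] sum 40, len 6
add 5: shortest ending here [10, 3, 5, 5, 5, 12, 5] sum 45, len 7
add 10: shortest ending here [5, 5, 5, 12, 5, 10] sum 42, len 6
add 10: shortest ending here [5, 12, 5, 10, 10] sum 42, len 5
add 3: shortest ending here [12, 5, 10, 10, 3] sum 40, len 5
add 3: shortest ending here [12, 5, 10, 10, 3, 3] sum 43, len 6
Shortest qualifying length: 5.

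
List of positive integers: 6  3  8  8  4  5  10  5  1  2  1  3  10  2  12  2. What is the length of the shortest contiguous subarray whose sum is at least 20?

3

Extend right; whenever the sum reaches 20, record the length and shrink from the left:
add 6: running sum 6 < 20
add 3: running sum 9 < 20
add 8: running sum 17 < 20
end 3: [6, 3, 8, 8] sum 25, len 4
end 4: [8, 8, 4] sum 20, len 3
end 5: [8, 8, 4, 5] sum 25, len 4
end 6: [8, 4, 5, 10] sum 27, len 4
end 7: [5, 10, 5] sum 20, len 3
end 8: [5, 10, 5, 1] sum 21, len 4
end 9: [5, 10, 5, 1, 2] sum 23, len 5
end 10: [5, 10, 5, 1, 2, 1] sum 24, len 6
end 11: [10, 5, 1, 2, 1, 3] sum 22, len 6
end 12: [5, 1, 2, 1, 3, 10] sum 22, len 6
end 13: [5, 1, 2, 1, 3, 10, 2] sum 24, len 7
end 14: [10, 2, 12] sum 24, len 3
end 15: [10, 2, 12, 2] sum 26, len 4
Shortest qualifying length: 3.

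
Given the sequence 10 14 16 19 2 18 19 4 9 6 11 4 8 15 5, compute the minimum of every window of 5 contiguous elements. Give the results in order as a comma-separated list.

Sliding a size-5 window across the 15 values:
10 14 16 19 2 → min 2
14 16 19 2 18 → min 2
16 19 2 18 19 → min 2
19 2 18 19 4 → min 2
2 18 19 4 9 → min 2
18 19 4 9 6 → min 4
19 4 9 6 11 → min 4
4 9 6 11 4 → min 4
9 6 11 4 8 → min 4
6 11 4 8 15 → min 4
11 4 8 15 5 → min 4

2, 2, 2, 2, 2, 4, 4, 4, 4, 4, 4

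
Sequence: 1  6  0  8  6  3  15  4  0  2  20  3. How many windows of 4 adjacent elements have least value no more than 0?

7

1 6 0 8 → min 0  ≤ 0 ✓
6 0 8 6 → min 0  ≤ 0 ✓
0 8 6 3 → min 0  ≤ 0 ✓
8 6 3 15 → min 3
6 3 15 4 → min 3
3 15 4 0 → min 0  ≤ 0 ✓
15 4 0 2 → min 0  ≤ 0 ✓
4 0 2 20 → min 0  ≤ 0 ✓
0 2 20 3 → min 0  ≤ 0 ✓
7 windows satisfy the condition.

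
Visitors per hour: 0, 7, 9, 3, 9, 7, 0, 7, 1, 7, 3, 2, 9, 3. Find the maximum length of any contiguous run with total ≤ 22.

[0] sum 0 len 1
[0, 7] sum 7 len 2
[0, 7, 9] sum 16 len 3
[0, 7, 9, 3] sum 19 len 4
[9, 3, 9] sum 21 len 3
[3, 9, 7] sum 19 len 3
[3, 9, 7, 0] sum 19 len 4
[7, 0, 7] sum 14 len 3
[7, 0, 7, 1] sum 15 len 4
[7, 0, 7, 1, 7] sum 22 len 5
[0, 7, 1, 7, 3] sum 18 len 5
[0, 7, 1, 7, 3, 2] sum 20 len 6
[1, 7, 3, 2, 9] sum 22 len 5
[3, 2, 9, 3] sum 17 len 4
Longest length seen: 6.

6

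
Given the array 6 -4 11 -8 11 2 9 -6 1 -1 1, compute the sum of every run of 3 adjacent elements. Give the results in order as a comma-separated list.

13, -1, 14, 5, 22, 5, 4, -6, 1

[6, -4, 11] → sum 13
[-4, 11, -8] → sum -1
[11, -8, 11] → sum 14
[-8, 11, 2] → sum 5
[11, 2, 9] → sum 22
[2, 9, -6] → sum 5
[9, -6, 1] → sum 4
[-6, 1, -1] → sum -6
[1, -1, 1] → sum 1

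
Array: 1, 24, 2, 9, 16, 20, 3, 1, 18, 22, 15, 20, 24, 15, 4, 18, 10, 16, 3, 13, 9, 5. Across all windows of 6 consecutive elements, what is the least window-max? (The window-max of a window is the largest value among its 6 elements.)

16

(1, 24, 2, 9, 16, 20) → max 24
(24, 2, 9, 16, 20, 3) → max 24
(2, 9, 16, 20, 3, 1) → max 20
(9, 16, 20, 3, 1, 18) → max 20
(16, 20, 3, 1, 18, 22) → max 22
(20, 3, 1, 18, 22, 15) → max 22
(3, 1, 18, 22, 15, 20) → max 22
(1, 18, 22, 15, 20, 24) → max 24
(18, 22, 15, 20, 24, 15) → max 24
(22, 15, 20, 24, 15, 4) → max 24
(15, 20, 24, 15, 4, 18) → max 24
(20, 24, 15, 4, 18, 10) → max 24
(24, 15, 4, 18, 10, 16) → max 24
(15, 4, 18, 10, 16, 3) → max 18
(4, 18, 10, 16, 3, 13) → max 18
(18, 10, 16, 3, 13, 9) → max 18
(10, 16, 3, 13, 9, 5) → max 16
Least of these is 16.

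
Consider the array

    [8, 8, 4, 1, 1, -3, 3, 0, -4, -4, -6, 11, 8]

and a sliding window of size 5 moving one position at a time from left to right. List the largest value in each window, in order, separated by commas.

[8, 8, 4, 1, 1] → max 8
[8, 4, 1, 1, -3] → max 8
[4, 1, 1, -3, 3] → max 4
[1, 1, -3, 3, 0] → max 3
[1, -3, 3, 0, -4] → max 3
[-3, 3, 0, -4, -4] → max 3
[3, 0, -4, -4, -6] → max 3
[0, -4, -4, -6, 11] → max 11
[-4, -4, -6, 11, 8] → max 11

8, 8, 4, 3, 3, 3, 3, 11, 11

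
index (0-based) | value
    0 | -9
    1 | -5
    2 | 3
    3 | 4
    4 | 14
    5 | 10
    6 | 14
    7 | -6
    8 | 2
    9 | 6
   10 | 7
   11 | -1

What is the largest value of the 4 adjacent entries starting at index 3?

14

Elements at indices 3..6: 4, 14, 10, 14
max(4, 14, 10, 14) = 14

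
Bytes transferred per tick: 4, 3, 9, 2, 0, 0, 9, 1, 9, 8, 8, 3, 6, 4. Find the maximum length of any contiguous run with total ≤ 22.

6

Extend to the right; shrink from the left whenever the sum exceeds 22:
→ 4: sum 4, len 1
→ 3: sum 7, len 2
→ 9: sum 16, len 3
→ 2: sum 18, len 4
→ 0: sum 18, len 5
→ 0: sum 18, len 6
→ 9 (dropped 4, 3): sum 20, len 5
→ 1: sum 21, len 6
→ 9 (dropped 9): sum 21, len 6
→ 8 (dropped 2, 0, 0, 9): sum 18, len 3
→ 8 (dropped 1, 9): sum 16, len 2
→ 3: sum 19, len 3
→ 6 (dropped 8): sum 17, len 3
→ 4: sum 21, len 4
Longest length seen: 6.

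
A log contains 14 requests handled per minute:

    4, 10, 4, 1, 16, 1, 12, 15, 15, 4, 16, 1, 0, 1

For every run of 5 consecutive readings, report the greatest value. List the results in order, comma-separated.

16, 16, 16, 16, 16, 15, 16, 16, 16, 16

4 10 4 1 16 → max 16
10 4 1 16 1 → max 16
4 1 16 1 12 → max 16
1 16 1 12 15 → max 16
16 1 12 15 15 → max 16
1 12 15 15 4 → max 15
12 15 15 4 16 → max 16
15 15 4 16 1 → max 16
15 4 16 1 0 → max 16
4 16 1 0 1 → max 16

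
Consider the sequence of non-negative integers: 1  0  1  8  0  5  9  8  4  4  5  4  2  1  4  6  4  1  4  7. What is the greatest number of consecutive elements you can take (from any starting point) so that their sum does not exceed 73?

→ 1: sum 1, len 1
→ 0: sum 1, len 2
→ 1: sum 2, len 3
→ 8: sum 10, len 4
→ 0: sum 10, len 5
→ 5: sum 15, len 6
→ 9: sum 24, len 7
→ 8: sum 32, len 8
→ 4: sum 36, len 9
→ 4: sum 40, len 10
→ 5: sum 45, len 11
→ 4: sum 49, len 12
→ 2: sum 51, len 13
→ 1: sum 52, len 14
→ 4: sum 56, len 15
→ 6: sum 62, len 16
→ 4: sum 66, len 17
→ 1: sum 67, len 18
→ 4: sum 71, len 19
→ 7 (dropped 1, 0, 1, 8): sum 68, len 16
Longest length seen: 19.

19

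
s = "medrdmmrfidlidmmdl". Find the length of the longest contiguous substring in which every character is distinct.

6

add m: [m] len 1
add e: [m, e] len 2
add d: [m, e, d] len 3
add r: [m, e, d, r] len 4
add d (repeat d, move left end past it): [r, d] len 2
add m: [r, d, m] len 3
add m (repeat m, move left end past it): [m] len 1
add r: [m, r] len 2
add f: [m, r, f] len 3
add i: [m, r, f, i] len 4
add d: [m, r, f, i, d] len 5
add l: [m, r, f, i, d, l] len 6
add i (repeat i, move left end past it): [d, l, i] len 3
add d (repeat d, move left end past it): [l, i, d] len 3
add m: [l, i, d, m] len 4
add m (repeat m, move left end past it): [m] len 1
add d: [m, d] len 2
add l: [m, d, l] len 3
Longest all-distinct length: 6.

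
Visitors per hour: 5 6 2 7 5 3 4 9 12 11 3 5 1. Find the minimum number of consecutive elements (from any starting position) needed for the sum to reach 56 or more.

Extend right; whenever the sum reaches 56, record the length and shrink from the left:
add 5: running sum 5 < 56
add 6: running sum 11 < 56
add 2: running sum 13 < 56
add 7: running sum 20 < 56
add 5: running sum 25 < 56
add 3: running sum 28 < 56
add 4: running sum 32 < 56
add 9: running sum 41 < 56
add 12: running sum 53 < 56
add 11: shortest ending here [6, 2, 7, 5, 3, 4, 9, 12, 11] sum 59, len 9
add 3: shortest ending here [2, 7, 5, 3, 4, 9, 12, 11, 3] sum 56, len 9
add 5: shortest ending here [7, 5, 3, 4, 9, 12, 11, 3, 5] sum 59, len 9
add 1: shortest ending here [7, 5, 3, 4, 9, 12, 11, 3, 5, 1] sum 60, len 10
Shortest qualifying length: 9.

9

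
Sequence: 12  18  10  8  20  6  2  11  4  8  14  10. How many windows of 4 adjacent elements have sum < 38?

12 18 10 8 → sum 48
18 10 8 20 → sum 56
10 8 20 6 → sum 44
8 20 6 2 → sum 36  < 38 ✓
20 6 2 11 → sum 39
6 2 11 4 → sum 23  < 38 ✓
2 11 4 8 → sum 25  < 38 ✓
11 4 8 14 → sum 37  < 38 ✓
4 8 14 10 → sum 36  < 38 ✓
5 windows satisfy the condition.

5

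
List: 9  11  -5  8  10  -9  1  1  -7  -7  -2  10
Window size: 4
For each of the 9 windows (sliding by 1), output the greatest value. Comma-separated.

Sliding a size-4 window across the 12 values:
(9, 11, -5, 8) → max 11
(11, -5, 8, 10) → max 11
(-5, 8, 10, -9) → max 10
(8, 10, -9, 1) → max 10
(10, -9, 1, 1) → max 10
(-9, 1, 1, -7) → max 1
(1, 1, -7, -7) → max 1
(1, -7, -7, -2) → max 1
(-7, -7, -2, 10) → max 10

11, 11, 10, 10, 10, 1, 1, 1, 10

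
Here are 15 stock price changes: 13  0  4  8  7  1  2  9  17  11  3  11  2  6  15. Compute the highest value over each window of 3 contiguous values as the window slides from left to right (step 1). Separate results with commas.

13 0 4 → max 13
0 4 8 → max 8
4 8 7 → max 8
8 7 1 → max 8
7 1 2 → max 7
1 2 9 → max 9
2 9 17 → max 17
9 17 11 → max 17
17 11 3 → max 17
11 3 11 → max 11
3 11 2 → max 11
11 2 6 → max 11
2 6 15 → max 15

13, 8, 8, 8, 7, 9, 17, 17, 17, 11, 11, 11, 15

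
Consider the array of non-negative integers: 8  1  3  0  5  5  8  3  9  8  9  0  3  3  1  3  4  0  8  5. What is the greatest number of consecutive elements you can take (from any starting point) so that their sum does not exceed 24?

8

[8] sum 8 len 1
[8, 1] sum 9 len 2
[8, 1, 3] sum 12 len 3
[8, 1, 3, 0] sum 12 len 4
[8, 1, 3, 0, 5] sum 17 len 5
[8, 1, 3, 0, 5, 5] sum 22 len 6
[1, 3, 0, 5, 5, 8] sum 22 len 6
[3, 0, 5, 5, 8, 3] sum 24 len 6
[8, 3, 9] sum 20 len 3
[3, 9, 8] sum 20 len 3
[8, 9] sum 17 len 2
[8, 9, 0] sum 17 len 3
[8, 9, 0, 3] sum 20 len 4
[8, 9, 0, 3, 3] sum 23 len 5
[8, 9, 0, 3, 3, 1] sum 24 len 6
[9, 0, 3, 3, 1, 3] sum 19 len 6
[9, 0, 3, 3, 1, 3, 4] sum 23 len 7
[9, 0, 3, 3, 1, 3, 4, 0] sum 23 len 8
[0, 3, 3, 1, 3, 4, 0, 8] sum 22 len 8
[3, 1, 3, 4, 0, 8, 5] sum 24 len 7
Longest length seen: 8.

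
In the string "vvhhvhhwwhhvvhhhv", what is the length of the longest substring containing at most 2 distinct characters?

8

[v] 1 distinct, len 1
[v, v] 1 distinct, len 2
[v, v, h] 2 distinct, len 3
[v, v, h, h] 2 distinct, len 4
[v, v, h, h, v] 2 distinct, len 5
[v, v, h, h, v, h] 2 distinct, len 6
[v, v, h, h, v, h, h] 2 distinct, len 7
[h, h, w] 2 distinct, len 3
[h, h, w, w] 2 distinct, len 4
[h, h, w, w, h] 2 distinct, len 5
[h, h, w, w, h, h] 2 distinct, len 6
[h, h, v] 2 distinct, len 3
[h, h, v, v] 2 distinct, len 4
[h, h, v, v, h] 2 distinct, len 5
[h, h, v, v, h, h] 2 distinct, len 6
[h, h, v, v, h, h, h] 2 distinct, len 7
[h, h, v, v, h, h, h, v] 2 distinct, len 8
Longest length with ≤2 distinct: 8.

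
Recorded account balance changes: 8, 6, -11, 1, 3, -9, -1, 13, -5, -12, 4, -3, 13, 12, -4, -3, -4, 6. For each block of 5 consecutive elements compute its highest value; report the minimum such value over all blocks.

3

8 6 -11 1 3 → max 8
6 -11 1 3 -9 → max 6
-11 1 3 -9 -1 → max 3
1 3 -9 -1 13 → max 13
3 -9 -1 13 -5 → max 13
-9 -1 13 -5 -12 → max 13
-1 13 -5 -12 4 → max 13
13 -5 -12 4 -3 → max 13
-5 -12 4 -3 13 → max 13
-12 4 -3 13 12 → max 13
4 -3 13 12 -4 → max 13
-3 13 12 -4 -3 → max 13
13 12 -4 -3 -4 → max 13
12 -4 -3 -4 6 → max 12
Minimum of these is 3.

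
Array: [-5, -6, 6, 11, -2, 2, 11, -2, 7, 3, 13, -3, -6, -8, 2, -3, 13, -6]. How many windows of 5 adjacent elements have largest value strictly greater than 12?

[-5, -6, 6, 11, -2] → max 11
[-6, 6, 11, -2, 2] → max 11
[6, 11, -2, 2, 11] → max 11
[11, -2, 2, 11, -2] → max 11
[-2, 2, 11, -2, 7] → max 11
[2, 11, -2, 7, 3] → max 11
[11, -2, 7, 3, 13] → max 13  > 12 ✓
[-2, 7, 3, 13, -3] → max 13  > 12 ✓
[7, 3, 13, -3, -6] → max 13  > 12 ✓
[3, 13, -3, -6, -8] → max 13  > 12 ✓
[13, -3, -6, -8, 2] → max 13  > 12 ✓
[-3, -6, -8, 2, -3] → max 2
[-6, -8, 2, -3, 13] → max 13  > 12 ✓
[-8, 2, -3, 13, -6] → max 13  > 12 ✓
7 windows satisfy the condition.

7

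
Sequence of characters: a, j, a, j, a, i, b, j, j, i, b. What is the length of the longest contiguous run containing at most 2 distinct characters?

5

add a: window [a] (1 distinct), len 1
add j: window [a, j] (2 distinct), len 2
add a: window [a, j, a] (2 distinct), len 3
add j: window [a, j, a, j] (2 distinct), len 4
add a: window [a, j, a, j, a] (2 distinct), len 5
add i: window [a, i] (2 distinct), len 2
add b: window [i, b] (2 distinct), len 2
add j: window [b, j] (2 distinct), len 2
add j: window [b, j, j] (2 distinct), len 3
add i: window [j, j, i] (2 distinct), len 3
add b: window [i, b] (2 distinct), len 2
Longest length with ≤2 distinct: 5.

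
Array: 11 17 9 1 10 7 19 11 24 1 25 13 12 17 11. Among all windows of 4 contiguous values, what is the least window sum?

27

[11, 17, 9, 1] → sum 38
[17, 9, 1, 10] → sum 37
[9, 1, 10, 7] → sum 27
[1, 10, 7, 19] → sum 37
[10, 7, 19, 11] → sum 47
[7, 19, 11, 24] → sum 61
[19, 11, 24, 1] → sum 55
[11, 24, 1, 25] → sum 61
[24, 1, 25, 13] → sum 63
[1, 25, 13, 12] → sum 51
[25, 13, 12, 17] → sum 67
[13, 12, 17, 11] → sum 53
Least of these is 27.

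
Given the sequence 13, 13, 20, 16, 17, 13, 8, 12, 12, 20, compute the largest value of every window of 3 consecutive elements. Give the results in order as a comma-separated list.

20, 20, 20, 17, 17, 13, 12, 20

13 13 20 → max 20
13 20 16 → max 20
20 16 17 → max 20
16 17 13 → max 17
17 13 8 → max 17
13 8 12 → max 13
8 12 12 → max 12
12 12 20 → max 20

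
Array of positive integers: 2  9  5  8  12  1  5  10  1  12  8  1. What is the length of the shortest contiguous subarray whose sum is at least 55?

Extend right; whenever the sum reaches 55, record the length and shrink from the left:
add 2: running sum 2 < 55
add 9: running sum 11 < 55
add 5: running sum 16 < 55
add 8: running sum 24 < 55
add 12: running sum 36 < 55
add 1: running sum 37 < 55
add 5: running sum 42 < 55
add 10: running sum 52 < 55
add 1: running sum 53 < 55
add 12: shortest ending here [9, 5, 8, 12, 1, 5, 10, 1, 12] sum 63, len 9
add 8: shortest ending here [8, 12, 1, 5, 10, 1, 12, 8] sum 57, len 8
add 1: shortest ending here [8, 12, 1, 5, 10, 1, 12, 8, 1] sum 58, len 9
Shortest qualifying length: 8.

8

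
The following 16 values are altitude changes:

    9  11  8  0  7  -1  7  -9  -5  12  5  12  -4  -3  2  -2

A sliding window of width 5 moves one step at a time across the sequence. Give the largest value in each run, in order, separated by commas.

11, 11, 8, 7, 7, 12, 12, 12, 12, 12, 12, 12

[9, 11, 8, 0, 7] → max 11
[11, 8, 0, 7, -1] → max 11
[8, 0, 7, -1, 7] → max 8
[0, 7, -1, 7, -9] → max 7
[7, -1, 7, -9, -5] → max 7
[-1, 7, -9, -5, 12] → max 12
[7, -9, -5, 12, 5] → max 12
[-9, -5, 12, 5, 12] → max 12
[-5, 12, 5, 12, -4] → max 12
[12, 5, 12, -4, -3] → max 12
[5, 12, -4, -3, 2] → max 12
[12, -4, -3, 2, -2] → max 12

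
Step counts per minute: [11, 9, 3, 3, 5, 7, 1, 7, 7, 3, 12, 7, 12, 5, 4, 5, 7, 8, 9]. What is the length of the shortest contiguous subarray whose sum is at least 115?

18

Extend right; whenever the sum reaches 115, record the length and shrink from the left:
add 11: running sum 11 < 115
add 9: running sum 20 < 115
add 3: running sum 23 < 115
add 3: running sum 26 < 115
add 5: running sum 31 < 115
add 7: running sum 38 < 115
add 1: running sum 39 < 115
add 7: running sum 46 < 115
add 7: running sum 53 < 115
add 3: running sum 56 < 115
add 12: running sum 68 < 115
add 7: running sum 75 < 115
add 12: running sum 87 < 115
add 5: running sum 92 < 115
add 4: running sum 96 < 115
add 5: running sum 101 < 115
add 7: running sum 108 < 115
end 17: [11, 9, 3, 3, 5, 7, 1, 7, 7, 3, 12, 7, 12, 5, 4, 5, 7, 8] sum 116, len 18
end 18: [11, 9, 3, 3, 5, 7, 1, 7, 7, 3, 12, 7, 12, 5, 4, 5, 7, 8, 9] sum 125, len 19
Shortest qualifying length: 18.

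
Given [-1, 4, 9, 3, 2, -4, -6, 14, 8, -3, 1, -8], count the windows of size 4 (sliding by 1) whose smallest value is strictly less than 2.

(-1, 4, 9, 3) → min -1  < 2 ✓
(4, 9, 3, 2) → min 2
(9, 3, 2, -4) → min -4  < 2 ✓
(3, 2, -4, -6) → min -6  < 2 ✓
(2, -4, -6, 14) → min -6  < 2 ✓
(-4, -6, 14, 8) → min -6  < 2 ✓
(-6, 14, 8, -3) → min -6  < 2 ✓
(14, 8, -3, 1) → min -3  < 2 ✓
(8, -3, 1, -8) → min -8  < 2 ✓
8 windows satisfy the condition.

8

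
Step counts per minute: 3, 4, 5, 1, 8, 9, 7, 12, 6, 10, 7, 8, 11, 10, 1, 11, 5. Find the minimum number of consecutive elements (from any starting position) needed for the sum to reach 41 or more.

5

add 3: running sum 3 < 41
add 4: running sum 7 < 41
add 5: running sum 12 < 41
add 1: running sum 13 < 41
add 8: running sum 21 < 41
add 9: running sum 30 < 41
add 7: running sum 37 < 41
add 12: shortest ending here [5, 1, 8, 9, 7, 12] sum 42, len 6
add 6: shortest ending here [8, 9, 7, 12, 6] sum 42, len 5
add 10: shortest ending here [9, 7, 12, 6, 10] sum 44, len 5
add 7: shortest ending here [7, 12, 6, 10, 7] sum 42, len 5
add 8: shortest ending here [12, 6, 10, 7, 8] sum 43, len 5
add 11: shortest ending here [6, 10, 7, 8, 11] sum 42, len 5
add 10: shortest ending here [10, 7, 8, 11, 10] sum 46, len 5
add 1: shortest ending here [10, 7, 8, 11, 10, 1] sum 47, len 6
add 11: shortest ending here [8, 11, 10, 1, 11] sum 41, len 5
add 5: shortest ending here [8, 11, 10, 1, 11, 5] sum 46, len 6
Shortest qualifying length: 5.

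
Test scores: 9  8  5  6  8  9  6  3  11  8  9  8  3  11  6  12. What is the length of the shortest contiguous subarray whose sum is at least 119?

16

add 9: running sum 9 < 119
add 8: running sum 17 < 119
add 5: running sum 22 < 119
add 6: running sum 28 < 119
add 8: running sum 36 < 119
add 9: running sum 45 < 119
add 6: running sum 51 < 119
add 3: running sum 54 < 119
add 11: running sum 65 < 119
add 8: running sum 73 < 119
add 9: running sum 82 < 119
add 8: running sum 90 < 119
add 3: running sum 93 < 119
add 11: running sum 104 < 119
add 6: running sum 110 < 119
end 15: [9, 8, 5, 6, 8, 9, 6, 3, 11, 8, 9, 8, 3, 11, 6, 12] sum 122, len 16
Shortest qualifying length: 16.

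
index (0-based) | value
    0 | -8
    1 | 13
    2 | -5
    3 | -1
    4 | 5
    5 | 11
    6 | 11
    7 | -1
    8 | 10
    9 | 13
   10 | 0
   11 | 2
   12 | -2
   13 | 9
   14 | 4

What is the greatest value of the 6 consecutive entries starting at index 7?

13

Elements at indices 7..12: -1, 10, 13, 0, 2, -2
max(-1, 10, 13, 0, 2, -2) = 13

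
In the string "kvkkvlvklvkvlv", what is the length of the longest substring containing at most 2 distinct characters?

Extend right; when distinct count exceeds 2, shrink from the left:
add k: window [k] (1 distinct), len 1
add v: window [k, v] (2 distinct), len 2
add k: window [k, v, k] (2 distinct), len 3
add k: window [k, v, k, k] (2 distinct), len 4
add v: window [k, v, k, k, v] (2 distinct), len 5
add l: window [v, l] (2 distinct), len 2
add v: window [v, l, v] (2 distinct), len 3
add k: window [v, k] (2 distinct), len 2
add l: window [k, l] (2 distinct), len 2
add v: window [l, v] (2 distinct), len 2
add k: window [v, k] (2 distinct), len 2
add v: window [v, k, v] (2 distinct), len 3
add l: window [v, l] (2 distinct), len 2
add v: window [v, l, v] (2 distinct), len 3
Longest length with ≤2 distinct: 5.

5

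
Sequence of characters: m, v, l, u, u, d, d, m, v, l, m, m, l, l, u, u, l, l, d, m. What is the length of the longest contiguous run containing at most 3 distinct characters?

9

[m] 1 distinct, len 1
[m, v] 2 distinct, len 2
[m, v, l] 3 distinct, len 3
[v, l, u] 3 distinct, len 3
[v, l, u, u] 3 distinct, len 4
[l, u, u, d] 3 distinct, len 4
[l, u, u, d, d] 3 distinct, len 5
[u, u, d, d, m] 3 distinct, len 5
[d, d, m, v] 3 distinct, len 4
[m, v, l] 3 distinct, len 3
[m, v, l, m] 3 distinct, len 4
[m, v, l, m, m] 3 distinct, len 5
[m, v, l, m, m, l] 3 distinct, len 6
[m, v, l, m, m, l, l] 3 distinct, len 7
[l, m, m, l, l, u] 3 distinct, len 6
[l, m, m, l, l, u, u] 3 distinct, len 7
[l, m, m, l, l, u, u, l] 3 distinct, len 8
[l, m, m, l, l, u, u, l, l] 3 distinct, len 9
[l, l, u, u, l, l, d] 3 distinct, len 7
[l, l, d, m] 3 distinct, len 4
Longest length with ≤3 distinct: 9.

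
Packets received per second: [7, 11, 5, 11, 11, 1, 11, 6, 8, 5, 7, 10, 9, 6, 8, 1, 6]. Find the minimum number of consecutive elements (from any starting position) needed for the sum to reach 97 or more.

13

add 7: running sum 7 < 97
add 11: running sum 18 < 97
add 5: running sum 23 < 97
add 11: running sum 34 < 97
add 11: running sum 45 < 97
add 1: running sum 46 < 97
add 11: running sum 57 < 97
add 6: running sum 63 < 97
add 8: running sum 71 < 97
add 5: running sum 76 < 97
add 7: running sum 83 < 97
add 10: running sum 93 < 97
end 12: [7, 11, 5, 11, 11, 1, 11, 6, 8, 5, 7, 10, 9] sum 102, len 13
end 13: [11, 5, 11, 11, 1, 11, 6, 8, 5, 7, 10, 9, 6] sum 101, len 13
end 14: [5, 11, 11, 1, 11, 6, 8, 5, 7, 10, 9, 6, 8] sum 98, len 13
end 15: [5, 11, 11, 1, 11, 6, 8, 5, 7, 10, 9, 6, 8, 1] sum 99, len 14
end 16: [11, 11, 1, 11, 6, 8, 5, 7, 10, 9, 6, 8, 1, 6] sum 100, len 14
Shortest qualifying length: 13.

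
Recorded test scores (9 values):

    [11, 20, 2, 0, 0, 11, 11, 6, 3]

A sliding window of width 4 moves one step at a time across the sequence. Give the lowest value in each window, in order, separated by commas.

(11, 20, 2, 0) → min 0
(20, 2, 0, 0) → min 0
(2, 0, 0, 11) → min 0
(0, 0, 11, 11) → min 0
(0, 11, 11, 6) → min 0
(11, 11, 6, 3) → min 3

0, 0, 0, 0, 0, 3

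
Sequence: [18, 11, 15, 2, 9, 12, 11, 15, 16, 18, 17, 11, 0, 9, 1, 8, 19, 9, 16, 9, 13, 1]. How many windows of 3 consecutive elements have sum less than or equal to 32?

18 11 15 → sum 44
11 15 2 → sum 28  ≤ 32 ✓
15 2 9 → sum 26  ≤ 32 ✓
2 9 12 → sum 23  ≤ 32 ✓
9 12 11 → sum 32  ≤ 32 ✓
12 11 15 → sum 38
11 15 16 → sum 42
15 16 18 → sum 49
16 18 17 → sum 51
18 17 11 → sum 46
17 11 0 → sum 28  ≤ 32 ✓
11 0 9 → sum 20  ≤ 32 ✓
0 9 1 → sum 10  ≤ 32 ✓
9 1 8 → sum 18  ≤ 32 ✓
1 8 19 → sum 28  ≤ 32 ✓
8 19 9 → sum 36
19 9 16 → sum 44
9 16 9 → sum 34
16 9 13 → sum 38
9 13 1 → sum 23  ≤ 32 ✓
10 windows satisfy the condition.

10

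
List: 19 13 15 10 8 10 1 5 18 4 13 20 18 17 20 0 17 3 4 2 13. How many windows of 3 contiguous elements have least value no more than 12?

15

(19, 13, 15) → min 13
(13, 15, 10) → min 10  ≤ 12 ✓
(15, 10, 8) → min 8  ≤ 12 ✓
(10, 8, 10) → min 8  ≤ 12 ✓
(8, 10, 1) → min 1  ≤ 12 ✓
(10, 1, 5) → min 1  ≤ 12 ✓
(1, 5, 18) → min 1  ≤ 12 ✓
(5, 18, 4) → min 4  ≤ 12 ✓
(18, 4, 13) → min 4  ≤ 12 ✓
(4, 13, 20) → min 4  ≤ 12 ✓
(13, 20, 18) → min 13
(20, 18, 17) → min 17
(18, 17, 20) → min 17
(17, 20, 0) → min 0  ≤ 12 ✓
(20, 0, 17) → min 0  ≤ 12 ✓
(0, 17, 3) → min 0  ≤ 12 ✓
(17, 3, 4) → min 3  ≤ 12 ✓
(3, 4, 2) → min 2  ≤ 12 ✓
(4, 2, 13) → min 2  ≤ 12 ✓
15 windows satisfy the condition.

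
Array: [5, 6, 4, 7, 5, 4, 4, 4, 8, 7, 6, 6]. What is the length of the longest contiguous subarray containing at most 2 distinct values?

4

add 5: window [5] (1 distinct), len 1
add 6: window [5, 6] (2 distinct), len 2
add 4: window [6, 4] (2 distinct), len 2
add 7: window [4, 7] (2 distinct), len 2
add 5: window [7, 5] (2 distinct), len 2
add 4: window [5, 4] (2 distinct), len 2
add 4: window [5, 4, 4] (2 distinct), len 3
add 4: window [5, 4, 4, 4] (2 distinct), len 4
add 8: window [4, 4, 4, 8] (2 distinct), len 4
add 7: window [8, 7] (2 distinct), len 2
add 6: window [7, 6] (2 distinct), len 2
add 6: window [7, 6, 6] (2 distinct), len 3
Longest length with ≤2 distinct: 4.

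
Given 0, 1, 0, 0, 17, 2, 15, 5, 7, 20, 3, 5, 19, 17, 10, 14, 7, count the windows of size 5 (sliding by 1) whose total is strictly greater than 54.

3

[0, 1, 0, 0, 17] → sum 18
[1, 0, 0, 17, 2] → sum 20
[0, 0, 17, 2, 15] → sum 34
[0, 17, 2, 15, 5] → sum 39
[17, 2, 15, 5, 7] → sum 46
[2, 15, 5, 7, 20] → sum 49
[15, 5, 7, 20, 3] → sum 50
[5, 7, 20, 3, 5] → sum 40
[7, 20, 3, 5, 19] → sum 54
[20, 3, 5, 19, 17] → sum 64  > 54 ✓
[3, 5, 19, 17, 10] → sum 54
[5, 19, 17, 10, 14] → sum 65  > 54 ✓
[19, 17, 10, 14, 7] → sum 67  > 54 ✓
3 windows satisfy the condition.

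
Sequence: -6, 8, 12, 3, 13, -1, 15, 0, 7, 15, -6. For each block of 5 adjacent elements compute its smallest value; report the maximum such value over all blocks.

(-6, 8, 12, 3, 13) → min -6
(8, 12, 3, 13, -1) → min -1
(12, 3, 13, -1, 15) → min -1
(3, 13, -1, 15, 0) → min -1
(13, -1, 15, 0, 7) → min -1
(-1, 15, 0, 7, 15) → min -1
(15, 0, 7, 15, -6) → min -6
Maximum of these is -1.

-1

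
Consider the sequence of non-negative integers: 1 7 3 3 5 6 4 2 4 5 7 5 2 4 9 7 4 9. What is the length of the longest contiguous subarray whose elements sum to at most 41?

[1] sum 1 len 1
[1, 7] sum 8 len 2
[1, 7, 3] sum 11 len 3
[1, 7, 3, 3] sum 14 len 4
[1, 7, 3, 3, 5] sum 19 len 5
[1, 7, 3, 3, 5, 6] sum 25 len 6
[1, 7, 3, 3, 5, 6, 4] sum 29 len 7
[1, 7, 3, 3, 5, 6, 4, 2] sum 31 len 8
[1, 7, 3, 3, 5, 6, 4, 2, 4] sum 35 len 9
[1, 7, 3, 3, 5, 6, 4, 2, 4, 5] sum 40 len 10
[3, 3, 5, 6, 4, 2, 4, 5, 7] sum 39 len 9
[3, 5, 6, 4, 2, 4, 5, 7, 5] sum 41 len 9
[5, 6, 4, 2, 4, 5, 7, 5, 2] sum 40 len 9
[6, 4, 2, 4, 5, 7, 5, 2, 4] sum 39 len 9
[2, 4, 5, 7, 5, 2, 4, 9] sum 38 len 8
[5, 7, 5, 2, 4, 9, 7] sum 39 len 7
[7, 5, 2, 4, 9, 7, 4] sum 38 len 7
[5, 2, 4, 9, 7, 4, 9] sum 40 len 7
Longest length seen: 10.

10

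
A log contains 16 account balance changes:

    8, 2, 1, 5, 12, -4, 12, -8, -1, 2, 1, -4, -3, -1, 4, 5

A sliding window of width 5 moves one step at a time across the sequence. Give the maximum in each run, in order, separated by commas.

[8, 2, 1, 5, 12] → max 12
[2, 1, 5, 12, -4] → max 12
[1, 5, 12, -4, 12] → max 12
[5, 12, -4, 12, -8] → max 12
[12, -4, 12, -8, -1] → max 12
[-4, 12, -8, -1, 2] → max 12
[12, -8, -1, 2, 1] → max 12
[-8, -1, 2, 1, -4] → max 2
[-1, 2, 1, -4, -3] → max 2
[2, 1, -4, -3, -1] → max 2
[1, -4, -3, -1, 4] → max 4
[-4, -3, -1, 4, 5] → max 5

12, 12, 12, 12, 12, 12, 12, 2, 2, 2, 4, 5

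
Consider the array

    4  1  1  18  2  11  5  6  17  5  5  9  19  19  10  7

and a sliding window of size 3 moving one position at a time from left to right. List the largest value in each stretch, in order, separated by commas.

4, 18, 18, 18, 11, 11, 17, 17, 17, 9, 19, 19, 19, 19

(4, 1, 1) → max 4
(1, 1, 18) → max 18
(1, 18, 2) → max 18
(18, 2, 11) → max 18
(2, 11, 5) → max 11
(11, 5, 6) → max 11
(5, 6, 17) → max 17
(6, 17, 5) → max 17
(17, 5, 5) → max 17
(5, 5, 9) → max 9
(5, 9, 19) → max 19
(9, 19, 19) → max 19
(19, 19, 10) → max 19
(19, 10, 7) → max 19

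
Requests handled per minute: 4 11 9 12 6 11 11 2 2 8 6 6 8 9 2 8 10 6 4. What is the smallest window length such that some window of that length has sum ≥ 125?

17

add 4: running sum 4 < 125
add 11: running sum 15 < 125
add 9: running sum 24 < 125
add 12: running sum 36 < 125
add 6: running sum 42 < 125
add 11: running sum 53 < 125
add 11: running sum 64 < 125
add 2: running sum 66 < 125
add 2: running sum 68 < 125
add 8: running sum 76 < 125
add 6: running sum 82 < 125
add 6: running sum 88 < 125
add 8: running sum 96 < 125
add 9: running sum 105 < 125
add 2: running sum 107 < 125
add 8: running sum 115 < 125
add 10: shortest ending here [4, 11, 9, 12, 6, 11, 11, 2, 2, 8, 6, 6, 8, 9, 2, 8, 10] sum 125, len 17
add 6: shortest ending here [11, 9, 12, 6, 11, 11, 2, 2, 8, 6, 6, 8, 9, 2, 8, 10, 6] sum 127, len 17
add 4: shortest ending here [11, 9, 12, 6, 11, 11, 2, 2, 8, 6, 6, 8, 9, 2, 8, 10, 6, 4] sum 131, len 18
Shortest qualifying length: 17.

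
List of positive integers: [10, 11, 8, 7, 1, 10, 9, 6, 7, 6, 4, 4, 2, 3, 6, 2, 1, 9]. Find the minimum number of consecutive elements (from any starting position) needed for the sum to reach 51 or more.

Extend right; whenever the sum reaches 51, record the length and shrink from the left:
add 10: running sum 10 < 51
add 11: running sum 21 < 51
add 8: running sum 29 < 51
add 7: running sum 36 < 51
add 1: running sum 37 < 51
add 10: running sum 47 < 51
add 9: shortest ending here [10, 11, 8, 7, 1, 10, 9] sum 56, len 7
add 6: shortest ending here [11, 8, 7, 1, 10, 9, 6] sum 52, len 7
add 7: shortest ending here [11, 8, 7, 1, 10, 9, 6, 7] sum 59, len 8
add 6: shortest ending here [8, 7, 1, 10, 9, 6, 7, 6] sum 54, len 8
add 4: shortest ending here [8, 7, 1, 10, 9, 6, 7, 6, 4] sum 58, len 9
add 4: shortest ending here [7, 1, 10, 9, 6, 7, 6, 4, 4] sum 54, len 9
add 2: shortest ending here [7, 1, 10, 9, 6, 7, 6, 4, 4, 2] sum 56, len 10
add 3: shortest ending here [10, 9, 6, 7, 6, 4, 4, 2, 3] sum 51, len 9
add 6: shortest ending here [10, 9, 6, 7, 6, 4, 4, 2, 3, 6] sum 57, len 10
add 2: shortest ending here [10, 9, 6, 7, 6, 4, 4, 2, 3, 6, 2] sum 59, len 11
add 1: shortest ending here [10, 9, 6, 7, 6, 4, 4, 2, 3, 6, 2, 1] sum 60, len 12
add 9: shortest ending here [9, 6, 7, 6, 4, 4, 2, 3, 6, 2, 1, 9] sum 59, len 12
Shortest qualifying length: 7.

7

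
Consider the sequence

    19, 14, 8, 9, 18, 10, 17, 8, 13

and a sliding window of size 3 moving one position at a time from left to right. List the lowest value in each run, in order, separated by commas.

8, 8, 8, 9, 10, 8, 8

Sliding a size-3 window across the 9 values:
[19, 14, 8] → min 8
[14, 8, 9] → min 8
[8, 9, 18] → min 8
[9, 18, 10] → min 9
[18, 10, 17] → min 10
[10, 17, 8] → min 8
[17, 8, 13] → min 8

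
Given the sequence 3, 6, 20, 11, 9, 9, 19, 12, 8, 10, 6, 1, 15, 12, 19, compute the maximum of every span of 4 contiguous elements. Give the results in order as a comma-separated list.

20, 20, 20, 19, 19, 19, 19, 12, 10, 15, 15, 19

Sliding a size-4 window across the 15 values:
3 6 20 11 → max 20
6 20 11 9 → max 20
20 11 9 9 → max 20
11 9 9 19 → max 19
9 9 19 12 → max 19
9 19 12 8 → max 19
19 12 8 10 → max 19
12 8 10 6 → max 12
8 10 6 1 → max 10
10 6 1 15 → max 15
6 1 15 12 → max 15
1 15 12 19 → max 19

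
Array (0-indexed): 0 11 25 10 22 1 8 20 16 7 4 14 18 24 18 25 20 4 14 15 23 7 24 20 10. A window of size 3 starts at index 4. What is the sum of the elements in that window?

Elements at indices 4..6: 22, 1, 8
sum(22, 1, 8) = 31

31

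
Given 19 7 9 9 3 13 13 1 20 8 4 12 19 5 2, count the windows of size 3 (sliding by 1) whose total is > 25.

9

[19, 7, 9] → sum 35  > 25 ✓
[7, 9, 9] → sum 25
[9, 9, 3] → sum 21
[9, 3, 13] → sum 25
[3, 13, 13] → sum 29  > 25 ✓
[13, 13, 1] → sum 27  > 25 ✓
[13, 1, 20] → sum 34  > 25 ✓
[1, 20, 8] → sum 29  > 25 ✓
[20, 8, 4] → sum 32  > 25 ✓
[8, 4, 12] → sum 24
[4, 12, 19] → sum 35  > 25 ✓
[12, 19, 5] → sum 36  > 25 ✓
[19, 5, 2] → sum 26  > 25 ✓
9 windows satisfy the condition.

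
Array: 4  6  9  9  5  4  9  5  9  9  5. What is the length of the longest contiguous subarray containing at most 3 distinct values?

9

[4] 1 distinct, len 1
[4, 6] 2 distinct, len 2
[4, 6, 9] 3 distinct, len 3
[4, 6, 9, 9] 3 distinct, len 4
[6, 9, 9, 5] 3 distinct, len 4
[9, 9, 5, 4] 3 distinct, len 4
[9, 9, 5, 4, 9] 3 distinct, len 5
[9, 9, 5, 4, 9, 5] 3 distinct, len 6
[9, 9, 5, 4, 9, 5, 9] 3 distinct, len 7
[9, 9, 5, 4, 9, 5, 9, 9] 3 distinct, len 8
[9, 9, 5, 4, 9, 5, 9, 9, 5] 3 distinct, len 9
Longest length with ≤3 distinct: 9.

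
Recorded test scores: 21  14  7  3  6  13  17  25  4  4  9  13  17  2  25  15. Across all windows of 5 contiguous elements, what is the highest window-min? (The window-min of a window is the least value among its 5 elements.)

4

Each size-5 window and its min:
[21, 14, 7, 3, 6] → min 3
[14, 7, 3, 6, 13] → min 3
[7, 3, 6, 13, 17] → min 3
[3, 6, 13, 17, 25] → min 3
[6, 13, 17, 25, 4] → min 4
[13, 17, 25, 4, 4] → min 4
[17, 25, 4, 4, 9] → min 4
[25, 4, 4, 9, 13] → min 4
[4, 4, 9, 13, 17] → min 4
[4, 9, 13, 17, 2] → min 2
[9, 13, 17, 2, 25] → min 2
[13, 17, 2, 25, 15] → min 2
Highest of these is 4.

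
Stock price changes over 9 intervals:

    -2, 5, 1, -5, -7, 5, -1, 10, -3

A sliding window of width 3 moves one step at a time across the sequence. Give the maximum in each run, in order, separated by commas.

Sliding a size-3 window across the 9 values:
-2 5 1 → max 5
5 1 -5 → max 5
1 -5 -7 → max 1
-5 -7 5 → max 5
-7 5 -1 → max 5
5 -1 10 → max 10
-1 10 -3 → max 10

5, 5, 1, 5, 5, 10, 10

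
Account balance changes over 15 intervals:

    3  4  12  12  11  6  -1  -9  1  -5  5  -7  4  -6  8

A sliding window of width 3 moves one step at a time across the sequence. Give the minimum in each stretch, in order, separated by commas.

Sliding a size-3 window across the 15 values:
[3, 4, 12] → min 3
[4, 12, 12] → min 4
[12, 12, 11] → min 11
[12, 11, 6] → min 6
[11, 6, -1] → min -1
[6, -1, -9] → min -9
[-1, -9, 1] → min -9
[-9, 1, -5] → min -9
[1, -5, 5] → min -5
[-5, 5, -7] → min -7
[5, -7, 4] → min -7
[-7, 4, -6] → min -7
[4, -6, 8] → min -6

3, 4, 11, 6, -1, -9, -9, -9, -5, -7, -7, -7, -6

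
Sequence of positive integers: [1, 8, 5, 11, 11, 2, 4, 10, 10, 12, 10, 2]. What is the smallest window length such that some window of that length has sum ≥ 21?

add 1: running sum 1 < 21
add 8: running sum 9 < 21
add 5: running sum 14 < 21
add 11: shortest ending here [8, 5, 11] sum 24, len 3
add 11: shortest ending here [11, 11] sum 22, len 2
add 2: shortest ending here [11, 11, 2] sum 24, len 3
add 4: shortest ending here [11, 11, 2, 4] sum 28, len 4
add 10: shortest ending here [11, 2, 4, 10] sum 27, len 4
add 10: shortest ending here [4, 10, 10] sum 24, len 3
add 12: shortest ending here [10, 12] sum 22, len 2
add 10: shortest ending here [12, 10] sum 22, len 2
add 2: shortest ending here [12, 10, 2] sum 24, len 3
Shortest qualifying length: 2.

2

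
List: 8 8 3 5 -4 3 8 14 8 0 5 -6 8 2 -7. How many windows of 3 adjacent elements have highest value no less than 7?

10

(8, 8, 3) → max 8  ≥ 7 ✓
(8, 3, 5) → max 8  ≥ 7 ✓
(3, 5, -4) → max 5
(5, -4, 3) → max 5
(-4, 3, 8) → max 8  ≥ 7 ✓
(3, 8, 14) → max 14  ≥ 7 ✓
(8, 14, 8) → max 14  ≥ 7 ✓
(14, 8, 0) → max 14  ≥ 7 ✓
(8, 0, 5) → max 8  ≥ 7 ✓
(0, 5, -6) → max 5
(5, -6, 8) → max 8  ≥ 7 ✓
(-6, 8, 2) → max 8  ≥ 7 ✓
(8, 2, -7) → max 8  ≥ 7 ✓
10 windows satisfy the condition.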